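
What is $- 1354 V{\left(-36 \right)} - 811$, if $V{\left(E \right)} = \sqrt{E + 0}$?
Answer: $-811 - 8124 i \approx -811.0 - 8124.0 i$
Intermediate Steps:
$V{\left(E \right)} = \sqrt{E}$
$- 1354 V{\left(-36 \right)} - 811 = - 1354 \sqrt{-36} - 811 = - 1354 \cdot 6 i - 811 = - 8124 i - 811 = -811 - 8124 i$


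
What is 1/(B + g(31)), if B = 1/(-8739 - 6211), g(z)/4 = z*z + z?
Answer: 14950/59321599 ≈ 0.00025202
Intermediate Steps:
g(z) = 4*z + 4*z² (g(z) = 4*(z*z + z) = 4*(z² + z) = 4*(z + z²) = 4*z + 4*z²)
B = -1/14950 (B = 1/(-14950) = -1/14950 ≈ -6.6890e-5)
1/(B + g(31)) = 1/(-1/14950 + 4*31*(1 + 31)) = 1/(-1/14950 + 4*31*32) = 1/(-1/14950 + 3968) = 1/(59321599/14950) = 14950/59321599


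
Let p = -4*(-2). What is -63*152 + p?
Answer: -9568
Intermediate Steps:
p = 8
-63*152 + p = -63*152 + 8 = -9576 + 8 = -9568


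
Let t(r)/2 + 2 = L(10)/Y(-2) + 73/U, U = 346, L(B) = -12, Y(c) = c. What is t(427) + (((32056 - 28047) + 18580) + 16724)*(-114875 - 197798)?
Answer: -2126535659820/173 ≈ -1.2292e+10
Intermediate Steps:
t(r) = 1457/173 (t(r) = -4 + 2*(-12/(-2) + 73/346) = -4 + 2*(-12*(-½) + 73*(1/346)) = -4 + 2*(6 + 73/346) = -4 + 2*(2149/346) = -4 + 2149/173 = 1457/173)
t(427) + (((32056 - 28047) + 18580) + 16724)*(-114875 - 197798) = 1457/173 + (((32056 - 28047) + 18580) + 16724)*(-114875 - 197798) = 1457/173 + ((4009 + 18580) + 16724)*(-312673) = 1457/173 + (22589 + 16724)*(-312673) = 1457/173 + 39313*(-312673) = 1457/173 - 12292113649 = -2126535659820/173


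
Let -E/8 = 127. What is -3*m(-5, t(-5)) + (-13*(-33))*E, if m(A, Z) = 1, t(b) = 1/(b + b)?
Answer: -435867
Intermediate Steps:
t(b) = 1/(2*b)
E = -1016 (E = -8*127 = -1016)
-3*m(-5, t(-5)) + (-13*(-33))*E = -3*1 - 13*(-33)*(-1016) = -3 + 429*(-1016) = -3 - 435864 = -435867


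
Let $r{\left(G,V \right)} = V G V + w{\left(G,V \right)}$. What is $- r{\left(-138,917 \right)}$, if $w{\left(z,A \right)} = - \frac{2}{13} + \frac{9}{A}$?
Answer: $\frac{1383344813839}{11921} \approx 1.1604 \cdot 10^{8}$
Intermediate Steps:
$w{\left(z,A \right)} = - \frac{2}{13} + \frac{9}{A}$ ($w{\left(z,A \right)} = \left(-2\right) \frac{1}{13} + \frac{9}{A} = - \frac{2}{13} + \frac{9}{A}$)
$r{\left(G,V \right)} = - \frac{2}{13} + \frac{9}{V} + G V^{2}$ ($r{\left(G,V \right)} = V G V - \left(\frac{2}{13} - \frac{9}{V}\right) = G V V - \left(\frac{2}{13} - \frac{9}{V}\right) = G V^{2} - \left(\frac{2}{13} - \frac{9}{V}\right) = - \frac{2}{13} + \frac{9}{V} + G V^{2}$)
$- r{\left(-138,917 \right)} = - (- \frac{2}{13} + \frac{9}{917} - 138 \cdot 917^{2}) = - (- \frac{2}{13} + 9 \cdot \frac{1}{917} - 116042682) = - (- \frac{2}{13} + \frac{9}{917} - 116042682) = \left(-1\right) \left(- \frac{1383344813839}{11921}\right) = \frac{1383344813839}{11921}$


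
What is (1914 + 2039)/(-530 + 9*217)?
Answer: 3953/1423 ≈ 2.7779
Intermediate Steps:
(1914 + 2039)/(-530 + 9*217) = 3953/(-530 + 1953) = 3953/1423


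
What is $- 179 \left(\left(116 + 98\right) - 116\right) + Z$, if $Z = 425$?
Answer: $-17117$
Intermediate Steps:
$- 179 \left(\left(116 + 98\right) - 116\right) + Z = - 179 \left(\left(116 + 98\right) - 116\right) + 425 = - 179 \left(214 - 116\right) + 425 = \left(-179\right) 98 + 425 = -17542 + 425 = -17117$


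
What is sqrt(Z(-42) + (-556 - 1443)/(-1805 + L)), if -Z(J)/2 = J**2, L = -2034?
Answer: I*sqrt(51987711127)/3839 ≈ 59.393*I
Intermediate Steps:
Z(J) = -2*J**2
sqrt(Z(-42) + (-556 - 1443)/(-1805 + L)) = sqrt(-2*(-42)**2 + (-556 - 1443)/(-1805 - 2034)) = sqrt(-2*1764 - 1999/(-3839)) = sqrt(-3528 - 1999*(-1/3839)) = sqrt(-3528 + 1999/3839) = sqrt(-13541993/3839) = I*sqrt(51987711127)/3839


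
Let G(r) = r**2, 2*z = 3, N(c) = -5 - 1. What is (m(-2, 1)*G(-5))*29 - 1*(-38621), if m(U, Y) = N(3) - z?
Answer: 66367/2 ≈ 33184.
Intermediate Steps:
N(c) = -6
z = 3/2 (z = (1/2)*3 = 3/2 ≈ 1.5000)
m(U, Y) = -15/2 (m(U, Y) = -6 - 1*3/2 = -6 - 3/2 = -15/2)
(m(-2, 1)*G(-5))*29 - 1*(-38621) = -15/2*(-5)**2*29 - 1*(-38621) = -15/2*25*29 + 38621 = -375/2*29 + 38621 = -10875/2 + 38621 = 66367/2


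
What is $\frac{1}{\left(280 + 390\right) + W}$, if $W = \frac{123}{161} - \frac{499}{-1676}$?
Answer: $\frac{269836}{181076607} \approx 0.0014902$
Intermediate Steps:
$W = \frac{286487}{269836}$ ($W = 123 \cdot \frac{1}{161} - - \frac{499}{1676} = \frac{123}{161} + \frac{499}{1676} = \frac{286487}{269836} \approx 1.0617$)
$\frac{1}{\left(280 + 390\right) + W} = \frac{1}{\left(280 + 390\right) + \frac{286487}{269836}} = \frac{1}{670 + \frac{286487}{269836}} = \frac{1}{\frac{181076607}{269836}} = \frac{269836}{181076607}$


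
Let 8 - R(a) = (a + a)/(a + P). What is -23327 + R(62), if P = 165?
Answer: -5293537/227 ≈ -23320.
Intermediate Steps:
R(a) = 8 - 2*a/(165 + a) (R(a) = 8 - (a + a)/(a + 165) = 8 - 2*a/(165 + a))
-23327 + R(62) = -23327 + 6*(220 + 62)/(165 + 62) = -23327 + 6*282/227 = -23327 + 6*(1/227)*282 = -23327 + 1692/227 = -5293537/227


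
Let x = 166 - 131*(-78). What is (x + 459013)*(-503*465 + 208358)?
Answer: -11986991189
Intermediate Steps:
x = 10384 (x = 166 + 10218 = 10384)
(x + 459013)*(-503*465 + 208358) = (10384 + 459013)*(-503*465 + 208358) = 469397*(-233895 + 208358) = 469397*(-25537) = -11986991189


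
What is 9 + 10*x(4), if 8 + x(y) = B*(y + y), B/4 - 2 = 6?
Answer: 2489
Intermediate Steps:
B = 32 (B = 8 + 4*6 = 8 + 24 = 32)
x(y) = -8 + 64*y (x(y) = -8 + 32*(y + y) = -8 + 32*(2*y) = -8 + 64*y)
9 + 10*x(4) = 9 + 10*(-8 + 64*4) = 9 + 10*(-8 + 256) = 9 + 10*248 = 9 + 2480 = 2489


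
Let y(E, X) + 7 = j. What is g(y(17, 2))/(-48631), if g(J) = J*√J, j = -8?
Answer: 15*I*√15/48631 ≈ 0.0011946*I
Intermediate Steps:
y(E, X) = -15 (y(E, X) = -7 - 8 = -15)
g(J) = J^(3/2)
g(y(17, 2))/(-48631) = (-15)^(3/2)/(-48631) = -15*I*√15*(-1/48631) = 15*I*√15/48631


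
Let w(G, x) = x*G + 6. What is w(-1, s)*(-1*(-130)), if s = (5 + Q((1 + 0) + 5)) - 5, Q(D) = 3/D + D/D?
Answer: 585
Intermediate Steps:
Q(D) = 1 + 3/D (Q(D) = 3/D + 1 = 1 + 3/D)
s = 3/2 (s = (5 + (3 + ((1 + 0) + 5))/((1 + 0) + 5)) - 5 = (5 + (3 + (1 + 5))/(1 + 5)) - 5 = (5 + (3 + 6)/6) - 5 = (5 + (1/6)*9) - 5 = (5 + 3/2) - 5 = 13/2 - 5 = 3/2 ≈ 1.5000)
w(G, x) = 6 + G*x (w(G, x) = G*x + 6 = 6 + G*x)
w(-1, s)*(-1*(-130)) = (6 - 1*3/2)*(-1*(-130)) = (6 - 3/2)*130 = (9/2)*130 = 585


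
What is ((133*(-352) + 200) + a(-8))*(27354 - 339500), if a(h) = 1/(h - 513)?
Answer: 7581070236802/521 ≈ 1.4551e+10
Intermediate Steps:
a(h) = 1/(-513 + h)
((133*(-352) + 200) + a(-8))*(27354 - 339500) = ((133*(-352) + 200) + 1/(-513 - 8))*(27354 - 339500) = ((-46816 + 200) + 1/(-521))*(-312146) = (-46616 - 1/521)*(-312146) = -24286937/521*(-312146) = 7581070236802/521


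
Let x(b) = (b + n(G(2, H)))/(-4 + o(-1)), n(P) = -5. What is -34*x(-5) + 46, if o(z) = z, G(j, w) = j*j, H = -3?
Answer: -22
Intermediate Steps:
G(j, w) = j²
x(b) = 1 - b/5 (x(b) = (b - 5)/(-4 - 1) = (-5 + b)/(-5) = (-5 + b)*(-⅕) = 1 - b/5)
-34*x(-5) + 46 = -34*(1 - ⅕*(-5)) + 46 = -34*(1 + 1) + 46 = -34*2 + 46 = -68 + 46 = -22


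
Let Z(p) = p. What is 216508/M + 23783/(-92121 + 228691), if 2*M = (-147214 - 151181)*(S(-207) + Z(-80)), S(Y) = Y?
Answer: 8554685767/47737828890 ≈ 0.17920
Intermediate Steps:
M = 85639365/2 (M = ((-147214 - 151181)*(-207 - 80))/2 = (-298395*(-287))/2 = (½)*85639365 = 85639365/2 ≈ 4.2820e+7)
216508/M + 23783/(-92121 + 228691) = 216508/(85639365/2) + 23783/(-92121 + 228691) = 216508*(2/85639365) + 23783/136570 = 433016/85639365 + 23783*(1/136570) = 433016/85639365 + 23783/136570 = 8554685767/47737828890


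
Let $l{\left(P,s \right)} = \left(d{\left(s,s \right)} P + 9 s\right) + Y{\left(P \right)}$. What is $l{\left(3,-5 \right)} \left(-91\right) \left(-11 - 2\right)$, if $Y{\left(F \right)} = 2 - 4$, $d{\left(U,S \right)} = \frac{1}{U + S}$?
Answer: $- \frac{559559}{10} \approx -55956.0$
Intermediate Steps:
$d{\left(U,S \right)} = \frac{1}{S + U}$
$Y{\left(F \right)} = -2$ ($Y{\left(F \right)} = 2 - 4 = -2$)
$l{\left(P,s \right)} = -2 + 9 s + \frac{P}{2 s}$ ($l{\left(P,s \right)} = \left(\frac{P}{s + s} + 9 s\right) - 2 = \left(\frac{P}{2 s} + 9 s\right) - 2 = \left(9 s + \frac{P}{2 s}\right) - 2 = -2 + 9 s + \frac{P}{2 s}$)
$l{\left(3,-5 \right)} \left(-91\right) \left(-11 - 2\right) = \left(-2 + 9 \left(-5\right) + \frac{1}{2} \cdot 3 \frac{1}{-5}\right) \left(-91\right) \left(-11 - 2\right) = \left(-2 - 45 + \frac{1}{2} \cdot 3 \left(- \frac{1}{5}\right)\right) \left(-91\right) \left(-11 - 2\right) = \left(-2 - 45 - \frac{3}{10}\right) \left(-91\right) \left(-13\right) = \left(- \frac{473}{10}\right) \left(-91\right) \left(-13\right) = \frac{43043}{10} \left(-13\right) = - \frac{559559}{10}$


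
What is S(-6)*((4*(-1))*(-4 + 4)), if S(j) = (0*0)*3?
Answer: 0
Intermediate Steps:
S(j) = 0 (S(j) = 0*3 = 0)
S(-6)*((4*(-1))*(-4 + 4)) = 0*((4*(-1))*(-4 + 4)) = 0*(-4*0) = 0*0 = 0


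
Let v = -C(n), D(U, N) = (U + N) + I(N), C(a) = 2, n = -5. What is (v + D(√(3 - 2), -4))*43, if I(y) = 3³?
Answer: 946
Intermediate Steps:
I(y) = 27
D(U, N) = 27 + N + U (D(U, N) = (U + N) + 27 = (N + U) + 27 = 27 + N + U)
v = -2 (v = -1*2 = -2)
(v + D(√(3 - 2), -4))*43 = (-2 + (27 - 4 + √(3 - 2)))*43 = (-2 + (27 - 4 + √1))*43 = (-2 + (27 - 4 + 1))*43 = (-2 + 24)*43 = 22*43 = 946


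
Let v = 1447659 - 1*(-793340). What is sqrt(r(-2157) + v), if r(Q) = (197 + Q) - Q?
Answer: 2*sqrt(560299) ≈ 1497.1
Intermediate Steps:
r(Q) = 197
v = 2240999 (v = 1447659 + 793340 = 2240999)
sqrt(r(-2157) + v) = sqrt(197 + 2240999) = sqrt(2241196) = 2*sqrt(560299)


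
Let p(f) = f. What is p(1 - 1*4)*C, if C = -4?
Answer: 12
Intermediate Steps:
p(1 - 1*4)*C = (1 - 1*4)*(-4) = (1 - 4)*(-4) = -3*(-4) = 12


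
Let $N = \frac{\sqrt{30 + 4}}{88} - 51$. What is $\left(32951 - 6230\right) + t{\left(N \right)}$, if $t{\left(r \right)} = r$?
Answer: $26670 + \frac{\sqrt{34}}{88} \approx 26670.0$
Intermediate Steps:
$N = -51 + \frac{\sqrt{34}}{88}$ ($N = \sqrt{34} \cdot \frac{1}{88} - 51 = \frac{\sqrt{34}}{88} - 51 = -51 + \frac{\sqrt{34}}{88} \approx -50.934$)
$\left(32951 - 6230\right) + t{\left(N \right)} = \left(32951 - 6230\right) - \left(51 - \frac{\sqrt{34}}{88}\right) = 26721 - \left(51 - \frac{\sqrt{34}}{88}\right) = 26670 + \frac{\sqrt{34}}{88}$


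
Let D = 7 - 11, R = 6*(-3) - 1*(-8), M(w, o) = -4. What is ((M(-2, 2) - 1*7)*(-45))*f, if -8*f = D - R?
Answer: -1485/4 ≈ -371.25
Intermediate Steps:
R = -10 (R = -18 + 8 = -10)
D = -4
f = -3/4 (f = -(-4 - 1*(-10))/8 = -(-4 + 10)/8 = -1/8*6 = -3/4 ≈ -0.75000)
((M(-2, 2) - 1*7)*(-45))*f = ((-4 - 1*7)*(-45))*(-3/4) = ((-4 - 7)*(-45))*(-3/4) = -11*(-45)*(-3/4) = 495*(-3/4) = -1485/4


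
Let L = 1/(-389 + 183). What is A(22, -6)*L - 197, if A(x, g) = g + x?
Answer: -20299/103 ≈ -197.08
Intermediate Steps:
L = -1/206 (L = 1/(-206) = -1/206 ≈ -0.0048544)
A(22, -6)*L - 197 = (-6 + 22)*(-1/206) - 197 = 16*(-1/206) - 197 = -8/103 - 197 = -20299/103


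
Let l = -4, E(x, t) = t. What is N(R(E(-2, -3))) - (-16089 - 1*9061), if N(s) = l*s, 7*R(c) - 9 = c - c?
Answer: 176014/7 ≈ 25145.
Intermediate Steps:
R(c) = 9/7 (R(c) = 9/7 + (c - c)/7 = 9/7 + (⅐)*0 = 9/7 + 0 = 9/7)
N(s) = -4*s
N(R(E(-2, -3))) - (-16089 - 1*9061) = -4*9/7 - (-16089 - 1*9061) = -36/7 - (-16089 - 9061) = -36/7 - 1*(-25150) = -36/7 + 25150 = 176014/7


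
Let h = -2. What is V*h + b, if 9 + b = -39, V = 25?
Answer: -98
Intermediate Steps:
b = -48 (b = -9 - 39 = -48)
V*h + b = 25*(-2) - 48 = -50 - 48 = -98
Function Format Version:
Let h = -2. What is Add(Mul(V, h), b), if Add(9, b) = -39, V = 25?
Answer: -98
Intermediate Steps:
b = -48 (b = Add(-9, -39) = -48)
Add(Mul(V, h), b) = Add(Mul(25, -2), -48) = Add(-50, -48) = -98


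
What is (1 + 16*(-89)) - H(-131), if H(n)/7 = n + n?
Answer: 411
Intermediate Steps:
H(n) = 14*n (H(n) = 7*(n + n) = 7*(2*n) = 14*n)
(1 + 16*(-89)) - H(-131) = (1 + 16*(-89)) - 14*(-131) = (1 - 1424) - 1*(-1834) = -1423 + 1834 = 411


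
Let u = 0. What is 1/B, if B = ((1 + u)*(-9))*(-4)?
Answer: 1/36 ≈ 0.027778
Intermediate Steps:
B = 36 (B = ((1 + 0)*(-9))*(-4) = (1*(-9))*(-4) = -9*(-4) = 36)
1/B = 1/36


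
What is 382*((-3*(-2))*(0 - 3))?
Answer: -6876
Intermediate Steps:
382*((-3*(-2))*(0 - 3)) = 382*(6*(-3)) = 382*(-18) = -6876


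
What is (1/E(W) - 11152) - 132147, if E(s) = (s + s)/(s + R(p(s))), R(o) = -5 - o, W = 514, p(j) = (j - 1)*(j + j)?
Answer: -147838227/1028 ≈ -1.4381e+5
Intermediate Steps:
p(j) = 2*j*(-1 + j) (p(j) = (-1 + j)*(2*j) = 2*j*(-1 + j))
E(s) = 2*s/(-5 + s - 2*s*(-1 + s)) (E(s) = (s + s)/(s + (-5 - 2*s*(-1 + s))) = (2*s)/(s + (-5 - 2*s*(-1 + s))) = (2*s)/(-5 + s - 2*s*(-1 + s)) = 2*s/(-5 + s - 2*s*(-1 + s)))
(1/E(W) - 11152) - 132147 = (1/(-2*514/(5 - 1*514 + 2*514*(-1 + 514))) - 11152) - 132147 = (1/(-2*514/(5 - 514 + 2*514*513)) - 11152) - 132147 = (1/(-2*514/(5 - 514 + 527364)) - 11152) - 132147 = (1/(-2*514/526855) - 11152) - 132147 = (1/(-2*514*1/526855) - 11152) - 132147 = (1/(-1028/526855) - 11152) - 132147 = (-526855/1028 - 11152) - 132147 = -11991111/1028 - 132147 = -147838227/1028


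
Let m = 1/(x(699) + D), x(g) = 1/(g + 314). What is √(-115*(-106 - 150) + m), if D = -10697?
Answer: √864212642197463805/5418030 ≈ 171.58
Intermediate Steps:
x(g) = 1/(314 + g)
m = -1013/10836060 (m = 1/(1/(314 + 699) - 10697) = 1/(1/1013 - 10697) = 1/(-10836060/1013) = -1013/10836060 ≈ -9.3484e-5)
√(-115*(-106 - 150) + m) = √(-115*(-106 - 150) - 1013/10836060) = √(-115*(-256) - 1013/10836060) = √(29440 - 1013/10836060) = √(319013605387/10836060) = √864212642197463805/5418030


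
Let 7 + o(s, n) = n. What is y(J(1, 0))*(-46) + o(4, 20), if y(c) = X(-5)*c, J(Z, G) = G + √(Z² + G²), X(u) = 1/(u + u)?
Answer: 88/5 ≈ 17.600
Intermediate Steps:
X(u) = 1/(2*u)
o(s, n) = -7 + n
J(Z, G) = G + √(G² + Z²)
y(c) = -c/10 (y(c) = ((½)/(-5))*c = ((½)*(-⅕))*c = -c/10)
y(J(1, 0))*(-46) + o(4, 20) = -(0 + √(0² + 1²))/10*(-46) + (-7 + 20) = -(0 + √(0 + 1))/10*(-46) + 13 = -(0 + √1)/10*(-46) + 13 = -(0 + 1)/10*(-46) + 13 = -⅒*1*(-46) + 13 = -⅒*(-46) + 13 = 23/5 + 13 = 88/5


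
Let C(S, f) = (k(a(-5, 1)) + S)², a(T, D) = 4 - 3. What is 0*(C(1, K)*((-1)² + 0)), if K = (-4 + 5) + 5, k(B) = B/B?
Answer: 0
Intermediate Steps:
a(T, D) = 1
k(B) = 1
K = 6 (K = 1 + 5 = 6)
C(S, f) = (1 + S)²
0*(C(1, K)*((-1)² + 0)) = 0*((1 + 1)²*((-1)² + 0)) = 0*(2²*(1 + 0)) = 0*(4*1) = 0*4 = 0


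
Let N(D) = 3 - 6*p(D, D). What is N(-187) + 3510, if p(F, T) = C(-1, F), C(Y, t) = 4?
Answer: 3489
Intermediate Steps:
p(F, T) = 4
N(D) = -21 (N(D) = 3 - 6*4 = 3 - 24 = -21)
N(-187) + 3510 = -21 + 3510 = 3489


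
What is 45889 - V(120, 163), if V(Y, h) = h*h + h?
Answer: 19157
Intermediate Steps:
V(Y, h) = h + h² (V(Y, h) = h² + h = h + h²)
45889 - V(120, 163) = 45889 - 163*(1 + 163) = 45889 - 163*164 = 45889 - 1*26732 = 45889 - 26732 = 19157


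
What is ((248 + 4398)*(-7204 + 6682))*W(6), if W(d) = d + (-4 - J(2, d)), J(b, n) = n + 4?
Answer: 19401696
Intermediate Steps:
J(b, n) = 4 + n
W(d) = -8 (W(d) = d + (-4 - (4 + d)) = d + (-4 + (-4 - d)) = d + (-8 - d) = -8)
((248 + 4398)*(-7204 + 6682))*W(6) = ((248 + 4398)*(-7204 + 6682))*(-8) = (4646*(-522))*(-8) = -2425212*(-8) = 19401696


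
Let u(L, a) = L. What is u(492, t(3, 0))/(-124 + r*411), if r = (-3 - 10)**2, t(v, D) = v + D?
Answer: 492/69335 ≈ 0.0070960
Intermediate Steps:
t(v, D) = D + v
r = 169 (r = (-13)**2 = 169)
u(492, t(3, 0))/(-124 + r*411) = 492/(-124 + 169*411) = 492/(-124 + 69459) = 492/69335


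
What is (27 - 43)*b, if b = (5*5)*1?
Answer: -400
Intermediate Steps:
b = 25 (b = 25*1 = 25)
(27 - 43)*b = (27 - 43)*25 = -16*25 = -400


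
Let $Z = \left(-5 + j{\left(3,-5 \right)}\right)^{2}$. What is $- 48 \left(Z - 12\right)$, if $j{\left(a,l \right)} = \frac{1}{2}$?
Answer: $-396$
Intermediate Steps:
$j{\left(a,l \right)} = \frac{1}{2}$
$Z = \frac{81}{4}$ ($Z = \left(-5 + \frac{1}{2}\right)^{2} = \left(- \frac{9}{2}\right)^{2} = \frac{81}{4} \approx 20.25$)
$- 48 \left(Z - 12\right) = - 48 \left(\frac{81}{4} - 12\right) = \left(-48\right) \frac{33}{4} = -396$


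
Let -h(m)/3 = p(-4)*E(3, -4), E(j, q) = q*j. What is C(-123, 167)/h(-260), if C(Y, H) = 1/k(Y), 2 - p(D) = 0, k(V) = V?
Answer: -1/8856 ≈ -0.00011292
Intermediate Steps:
E(j, q) = j*q
p(D) = 2 (p(D) = 2 - 1*0 = 2 + 0 = 2)
C(Y, H) = 1/Y
h(m) = 72 (h(m) = -6*3*(-4) = -6*(-12) = -3*(-24) = 72)
C(-123, 167)/h(-260) = 1/(-123*72) = -1/123*1/72 = -1/8856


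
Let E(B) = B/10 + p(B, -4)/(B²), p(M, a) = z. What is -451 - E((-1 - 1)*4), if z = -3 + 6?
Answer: -144079/320 ≈ -450.25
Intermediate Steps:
z = 3
p(M, a) = 3
E(B) = 3/B² + B/10 (E(B) = B/10 + 3/(B²) = B*(⅒) + 3/B² = B/10 + 3/B² = 3/B² + B/10)
-451 - E((-1 - 1)*4) = -451 - (3/((-1 - 1)*4)² + ((-1 - 1)*4)/10) = -451 - (3/(-2*4)² + (-2*4)/10) = -451 - (3/(-8)² + (⅒)*(-8)) = -451 - (3*(1/64) - ⅘) = -451 - (3/64 - ⅘) = -451 - 1*(-241/320) = -451 + 241/320 = -144079/320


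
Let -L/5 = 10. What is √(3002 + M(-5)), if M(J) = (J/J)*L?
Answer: 6*√82 ≈ 54.332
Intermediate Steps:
L = -50 (L = -5*10 = -50)
M(J) = -50 (M(J) = (J/J)*(-50) = 1*(-50) = -50)
√(3002 + M(-5)) = √(3002 - 50) = √2952 = 6*√82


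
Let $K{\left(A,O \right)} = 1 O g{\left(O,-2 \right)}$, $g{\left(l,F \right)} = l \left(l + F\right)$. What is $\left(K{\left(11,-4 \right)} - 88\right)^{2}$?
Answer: $33856$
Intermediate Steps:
$g{\left(l,F \right)} = l \left(F + l\right)$
$K{\left(A,O \right)} = O^{2} \left(-2 + O\right)$ ($K{\left(A,O \right)} = 1 O O \left(-2 + O\right) = O O \left(-2 + O\right) = O^{2} \left(-2 + O\right)$)
$\left(K{\left(11,-4 \right)} - 88\right)^{2} = \left(\left(-4\right)^{2} \left(-2 - 4\right) - 88\right)^{2} = \left(16 \left(-6\right) - 88\right)^{2} = \left(-96 - 88\right)^{2} = \left(-184\right)^{2} = 33856$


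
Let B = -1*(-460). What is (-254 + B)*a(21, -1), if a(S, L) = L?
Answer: -206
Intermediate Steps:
B = 460
(-254 + B)*a(21, -1) = (-254 + 460)*(-1) = 206*(-1) = -206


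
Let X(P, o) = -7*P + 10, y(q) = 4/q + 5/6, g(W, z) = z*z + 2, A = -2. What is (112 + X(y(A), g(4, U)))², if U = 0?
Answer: 609961/36 ≈ 16943.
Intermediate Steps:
g(W, z) = 2 + z² (g(W, z) = z² + 2 = 2 + z²)
y(q) = ⅚ + 4/q (y(q) = 4/q + 5*(⅙) = 4/q + ⅚ = ⅚ + 4/q)
X(P, o) = 10 - 7*P
(112 + X(y(A), g(4, U)))² = (112 + (10 - 7*(⅚ + 4/(-2))))² = (112 + (10 - 7*(⅚ + 4*(-½))))² = (112 + (10 - 7*(⅚ - 2)))² = (112 + (10 - 7*(-7/6)))² = (112 + (10 + 49/6))² = (112 + 109/6)² = (781/6)² = 609961/36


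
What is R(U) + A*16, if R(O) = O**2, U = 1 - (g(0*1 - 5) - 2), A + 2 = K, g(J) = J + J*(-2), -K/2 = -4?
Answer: 100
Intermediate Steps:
K = 8 (K = -2*(-4) = 8)
g(J) = -J (g(J) = J - 2*J = -J)
A = 6 (A = -2 + 8 = 6)
U = -2 (U = 1 - (-(0*1 - 5) - 2) = 1 - (-(0 - 5) - 2) = 1 - (-1*(-5) - 2) = 1 - (5 - 2) = 1 - 1*3 = 1 - 3 = -2)
R(U) + A*16 = (-2)**2 + 6*16 = 4 + 96 = 100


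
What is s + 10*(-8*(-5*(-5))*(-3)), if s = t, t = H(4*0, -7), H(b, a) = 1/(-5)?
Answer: 29999/5 ≈ 5999.8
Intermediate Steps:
H(b, a) = -1/5
t = -1/5 ≈ -0.20000
s = -1/5 ≈ -0.20000
s + 10*(-8*(-5*(-5))*(-3)) = -1/5 + 10*(-8*(-5*(-5))*(-3)) = -1/5 + 10*(-200*(-3)) = -1/5 + 10*(-8*(-75)) = -1/5 + 10*600 = -1/5 + 6000 = 29999/5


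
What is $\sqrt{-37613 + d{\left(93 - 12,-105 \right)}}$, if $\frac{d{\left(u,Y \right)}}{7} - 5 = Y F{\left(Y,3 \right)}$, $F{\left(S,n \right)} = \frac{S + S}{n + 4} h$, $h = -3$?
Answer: $4 i \sqrt{6483} \approx 322.07 i$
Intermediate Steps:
$F{\left(S,n \right)} = - \frac{6 S}{4 + n}$ ($F{\left(S,n \right)} = \frac{S + S}{n + 4} \left(-3\right) = \frac{2 S}{4 + n} \left(-3\right) = - \frac{6 S}{4 + n}$)
$d{\left(u,Y \right)} = 35 - 6 Y^{2}$ ($d{\left(u,Y \right)} = 35 + 7 Y \left(- \frac{6 Y}{4 + 3}\right) = 35 + 7 Y \left(- \frac{6 Y}{7}\right) = 35 + 7 \left(- \frac{6 Y^{2}}{7}\right) = 35 - 6 Y^{2}$)
$\sqrt{-37613 + d{\left(93 - 12,-105 \right)}} = \sqrt{-37613 + \left(35 - 6 \left(-105\right)^{2}\right)} = \sqrt{-37613 + \left(35 - 66150\right)} = \sqrt{-37613 - 66115} = \sqrt{-103728} = 4 i \sqrt{6483}$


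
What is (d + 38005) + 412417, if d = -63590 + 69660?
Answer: 456492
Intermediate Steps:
d = 6070
(d + 38005) + 412417 = (6070 + 38005) + 412417 = 44075 + 412417 = 456492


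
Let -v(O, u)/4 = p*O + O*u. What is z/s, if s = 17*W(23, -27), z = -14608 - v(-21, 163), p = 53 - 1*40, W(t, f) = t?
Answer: -29392/391 ≈ -75.171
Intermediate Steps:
p = 13 (p = 53 - 40 = 13)
v(O, u) = -52*O - 4*O*u (v(O, u) = -4*(13*O + O*u) = -52*O - 4*O*u)
z = -29392 (z = -14608 - (-4)*(-21)*(13 + 163) = -14608 - (-4)*(-21)*176 = -14608 - 1*14784 = -14608 - 14784 = -29392)
s = 391 (s = 17*23 = 391)
z/s = -29392/391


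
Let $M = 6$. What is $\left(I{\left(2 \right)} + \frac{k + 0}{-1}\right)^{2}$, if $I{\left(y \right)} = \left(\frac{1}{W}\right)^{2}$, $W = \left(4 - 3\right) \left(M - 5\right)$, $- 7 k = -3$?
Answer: $\frac{16}{49} \approx 0.32653$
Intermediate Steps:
$k = \frac{3}{7}$ ($k = \left(- \frac{1}{7}\right) \left(-3\right) = \frac{3}{7} \approx 0.42857$)
$W = 1$ ($W = \left(4 - 3\right) \left(6 - 5\right) = 1 \cdot 1 = 1$)
$I{\left(y \right)} = 1$ ($I{\left(y \right)} = \left(1^{-1}\right)^{2} = 1^{2} = 1$)
$\left(I{\left(2 \right)} + \frac{k + 0}{-1}\right)^{2} = \left(1 + \frac{\frac{3}{7} + 0}{-1}\right)^{2} = \left(1 + \frac{3}{7} \left(-1\right)\right)^{2} = \left(1 - \frac{3}{7}\right)^{2} = \left(\frac{4}{7}\right)^{2} = \frac{16}{49}$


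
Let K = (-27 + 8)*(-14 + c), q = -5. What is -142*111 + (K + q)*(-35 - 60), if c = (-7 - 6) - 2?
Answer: -67632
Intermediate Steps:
c = -15 (c = -13 - 2 = -15)
K = 551 (K = (-27 + 8)*(-14 - 15) = -19*(-29) = 551)
-142*111 + (K + q)*(-35 - 60) = -142*111 + (551 - 5)*(-35 - 60) = -15762 + 546*(-95) = -15762 - 51870 = -67632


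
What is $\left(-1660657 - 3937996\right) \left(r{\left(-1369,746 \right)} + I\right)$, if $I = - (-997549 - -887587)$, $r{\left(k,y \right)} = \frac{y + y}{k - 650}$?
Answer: $- \frac{1242966951724258}{2019} \approx -6.1563 \cdot 10^{11}$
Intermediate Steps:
$r{\left(k,y \right)} = \frac{2 y}{-650 + k}$
$I = 109962$ ($I = - (-997549 + 887587) = \left(-1\right) \left(-109962\right) = 109962$)
$\left(-1660657 - 3937996\right) \left(r{\left(-1369,746 \right)} + I\right) = \left(-1660657 - 3937996\right) \left(2 \cdot 746 \frac{1}{-650 - 1369} + 109962\right) = - 5598653 \left(2 \cdot 746 \frac{1}{-2019} + 109962\right) = - 5598653 \left(2 \cdot 746 \left(- \frac{1}{2019}\right) + 109962\right) = - 5598653 \left(- \frac{1492}{2019} + 109962\right) = \left(-5598653\right) \frac{222011786}{2019} = - \frac{1242966951724258}{2019}$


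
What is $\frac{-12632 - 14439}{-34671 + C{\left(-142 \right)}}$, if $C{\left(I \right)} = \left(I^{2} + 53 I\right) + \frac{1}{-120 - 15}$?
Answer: $\frac{3654585}{2974456} \approx 1.2287$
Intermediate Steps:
$C{\left(I \right)} = - \frac{1}{135} + I^{2} + 53 I$ ($C{\left(I \right)} = \left(I^{2} + 53 I\right) + \frac{1}{-135} = \left(I^{2} + 53 I\right) - \frac{1}{135} = - \frac{1}{135} + I^{2} + 53 I$)
$\frac{-12632 - 14439}{-34671 + C{\left(-142 \right)}} = \frac{-12632 - 14439}{-34671 + \left(- \frac{1}{135} + \left(-142\right)^{2} + 53 \left(-142\right)\right)} = - \frac{27071}{-34671 - - \frac{1706129}{135}} = - \frac{27071}{-34671 + \frac{1706129}{135}} = - \frac{27071}{- \frac{2974456}{135}} = \left(-27071\right) \left(- \frac{135}{2974456}\right) = \frac{3654585}{2974456}$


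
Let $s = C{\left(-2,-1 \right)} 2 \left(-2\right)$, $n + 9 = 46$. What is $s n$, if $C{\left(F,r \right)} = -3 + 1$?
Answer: $296$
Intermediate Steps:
$C{\left(F,r \right)} = -2$
$n = 37$ ($n = -9 + 46 = 37$)
$s = 8$ ($s = \left(-2\right) 2 \left(-2\right) = \left(-4\right) \left(-2\right) = 8$)
$s n = 8 \cdot 37 = 296$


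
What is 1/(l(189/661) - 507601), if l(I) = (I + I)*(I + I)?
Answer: -436921/221781393637 ≈ -1.9701e-6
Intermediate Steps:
l(I) = 4*I² (l(I) = (2*I)*(2*I) = 4*I²)
1/(l(189/661) - 507601) = 1/(4*(189/661)² - 507601) = 1/(4*(35721/436921) - 507601) = 1/(142884/436921 - 507601) = 1/(-221781393637/436921) = -436921/221781393637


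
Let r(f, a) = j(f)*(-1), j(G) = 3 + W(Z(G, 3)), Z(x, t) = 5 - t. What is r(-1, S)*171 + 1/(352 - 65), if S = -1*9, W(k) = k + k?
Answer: -343538/287 ≈ -1197.0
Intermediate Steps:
W(k) = 2*k
S = -9
j(G) = 7 (j(G) = 3 + 2*(5 - 1*3) = 3 + 2*(5 - 3) = 3 + 2*2 = 3 + 4 = 7)
r(f, a) = -7 (r(f, a) = 7*(-1) = -7)
r(-1, S)*171 + 1/(352 - 65) = -7*171 + 1/(352 - 65) = -1197 + 1/287 = -343538/287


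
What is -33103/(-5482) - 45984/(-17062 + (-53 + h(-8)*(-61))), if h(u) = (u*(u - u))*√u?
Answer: 272880711/31274810 ≈ 8.7253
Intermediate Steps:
h(u) = 0 (h(u) = (u*0)*√u = 0*√u = 0)
-33103/(-5482) - 45984/(-17062 + (-53 + h(-8)*(-61))) = -33103/(-5482) - 45984/(-17062 + (-53 + 0*(-61))) = -33103*(-1/5482) - 45984/(-17062 + (-53 + 0)) = 33103/5482 - 45984/(-17062 - 53) = 33103/5482 - 45984/(-17115) = 33103/5482 - 45984*(-1/17115) = 33103/5482 + 15328/5705 = 272880711/31274810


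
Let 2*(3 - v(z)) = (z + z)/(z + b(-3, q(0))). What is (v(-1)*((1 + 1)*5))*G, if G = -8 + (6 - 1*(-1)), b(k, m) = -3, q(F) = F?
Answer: -55/2 ≈ -27.500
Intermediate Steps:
v(z) = 3 - z/(-3 + z) (v(z) = 3 - (z + z)/(2*(z - 3)) = 3 - 2*z/(2*(-3 + z)) = 3 - z/(-3 + z))
G = -1 (G = -8 + (6 + 1) = -8 + 7 = -1)
(v(-1)*((1 + 1)*5))*G = (((-9 + 2*(-1))/(-3 - 1))*((1 + 1)*5))*(-1) = (((-9 - 2)/(-4))*(2*5))*(-1) = (-¼*(-11)*10)*(-1) = ((11/4)*10)*(-1) = (55/2)*(-1) = -55/2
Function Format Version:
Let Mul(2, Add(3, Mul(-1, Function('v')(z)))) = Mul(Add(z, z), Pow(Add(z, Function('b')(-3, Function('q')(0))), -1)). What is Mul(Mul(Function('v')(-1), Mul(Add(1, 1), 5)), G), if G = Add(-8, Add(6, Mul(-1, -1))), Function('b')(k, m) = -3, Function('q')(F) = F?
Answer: Rational(-55, 2) ≈ -27.500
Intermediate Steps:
Function('v')(z) = Add(3, Mul(-1, z, Pow(Add(-3, z), -1))) (Function('v')(z) = Add(3, Mul(Rational(-1, 2), Mul(Add(z, z), Pow(Add(z, -3), -1)))) = Add(3, Mul(Rational(-1, 2), Mul(Mul(2, z), Pow(Add(-3, z), -1)))) = Add(3, Mul(Rational(-1, 2), Mul(2, z, Pow(Add(-3, z), -1)))) = Add(3, Mul(-1, z, Pow(Add(-3, z), -1))))
G = -1 (G = Add(-8, Add(6, 1)) = Add(-8, 7) = -1)
Mul(Mul(Function('v')(-1), Mul(Add(1, 1), 5)), G) = Mul(Mul(Mul(Pow(Add(-3, -1), -1), Add(-9, Mul(2, -1))), Mul(Add(1, 1), 5)), -1) = Mul(Mul(Mul(Pow(-4, -1), Add(-9, -2)), Mul(2, 5)), -1) = Mul(Mul(Mul(Rational(-1, 4), -11), 10), -1) = Mul(Mul(Rational(11, 4), 10), -1) = Mul(Rational(55, 2), -1) = Rational(-55, 2)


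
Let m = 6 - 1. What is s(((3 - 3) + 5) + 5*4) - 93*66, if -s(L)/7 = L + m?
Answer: -6348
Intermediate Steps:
m = 5
s(L) = -35 - 7*L (s(L) = -7*(L + 5) = -7*(5 + L) = -35 - 7*L)
s(((3 - 3) + 5) + 5*4) - 93*66 = (-35 - 7*(((3 - 3) + 5) + 5*4)) - 93*66 = (-35 - 7*((0 + 5) + 20)) - 6138 = (-35 - 7*(5 + 20)) - 6138 = (-35 - 7*25) - 6138 = (-35 - 175) - 6138 = -210 - 6138 = -6348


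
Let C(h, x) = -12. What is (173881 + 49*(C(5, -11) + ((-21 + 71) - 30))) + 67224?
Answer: 241497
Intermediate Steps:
(173881 + 49*(C(5, -11) + ((-21 + 71) - 30))) + 67224 = (173881 + 49*(-12 + ((-21 + 71) - 30))) + 67224 = (173881 + 49*(-12 + (50 - 30))) + 67224 = (173881 + 49*(-12 + 20)) + 67224 = (173881 + 49*8) + 67224 = (173881 + 392) + 67224 = 174273 + 67224 = 241497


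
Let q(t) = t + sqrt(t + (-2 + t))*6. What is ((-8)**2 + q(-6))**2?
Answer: 2860 + 696*I*sqrt(14) ≈ 2860.0 + 2604.2*I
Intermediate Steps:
q(t) = t + 6*sqrt(-2 + 2*t) (q(t) = t + sqrt(-2 + 2*t)*6 = t + 6*sqrt(-2 + 2*t))
((-8)**2 + q(-6))**2 = ((-8)**2 + (-6 + 6*sqrt(-2 + 2*(-6))))**2 = (64 + (-6 + 6*sqrt(-2 - 12)))**2 = (64 + (-6 + 6*sqrt(-14)))**2 = (64 + (-6 + 6*(I*sqrt(14))))**2 = (64 + (-6 + 6*I*sqrt(14)))**2 = (58 + 6*I*sqrt(14))**2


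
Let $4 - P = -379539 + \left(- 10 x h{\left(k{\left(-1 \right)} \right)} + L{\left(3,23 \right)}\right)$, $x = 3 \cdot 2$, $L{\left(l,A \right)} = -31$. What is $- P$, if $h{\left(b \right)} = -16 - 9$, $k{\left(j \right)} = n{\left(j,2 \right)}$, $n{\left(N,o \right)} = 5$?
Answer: $-378074$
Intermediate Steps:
$x = 6$
$k{\left(j \right)} = 5$
$h{\left(b \right)} = -25$
$P = 378074$ ($P = 4 - \left(-379539 - \left(31 - \left(-10\right) 6 \left(-25\right)\right)\right) = 4 - \left(-379539 - -1469\right) = 4 - \left(-379539 + \left(1500 - 31\right)\right) = 4 - \left(-379539 + 1469\right) = 4 - -378070 = 4 + 378070 = 378074$)
$- P = \left(-1\right) 378074 = -378074$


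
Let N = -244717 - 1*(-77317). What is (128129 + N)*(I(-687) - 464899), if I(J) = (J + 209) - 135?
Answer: 18281121752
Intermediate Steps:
I(J) = 74 + J (I(J) = (209 + J) - 135 = 74 + J)
N = -167400 (N = -244717 + 77317 = -167400)
(128129 + N)*(I(-687) - 464899) = (128129 - 167400)*((74 - 687) - 464899) = -39271*(-613 - 464899) = -39271*(-465512) = 18281121752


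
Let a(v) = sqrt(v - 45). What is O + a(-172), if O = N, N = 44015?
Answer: 44015 + I*sqrt(217) ≈ 44015.0 + 14.731*I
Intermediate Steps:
a(v) = sqrt(-45 + v)
O = 44015
O + a(-172) = 44015 + sqrt(-45 - 172) = 44015 + sqrt(-217) = 44015 + I*sqrt(217)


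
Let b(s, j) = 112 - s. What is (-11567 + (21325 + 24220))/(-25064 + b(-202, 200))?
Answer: -5663/4125 ≈ -1.3728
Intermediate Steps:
(-11567 + (21325 + 24220))/(-25064 + b(-202, 200)) = (-11567 + (21325 + 24220))/(-25064 + (112 - 1*(-202))) = (-11567 + 45545)/(-25064 + (112 + 202)) = 33978/(-25064 + 314) = 33978/(-24750) = 33978*(-1/24750) = -5663/4125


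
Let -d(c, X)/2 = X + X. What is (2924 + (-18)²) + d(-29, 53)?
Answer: 3036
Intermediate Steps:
d(c, X) = -4*X (d(c, X) = -2*(X + X) = -4*X)
(2924 + (-18)²) + d(-29, 53) = (2924 + (-18)²) - 4*53 = (2924 + 324) - 212 = 3248 - 212 = 3036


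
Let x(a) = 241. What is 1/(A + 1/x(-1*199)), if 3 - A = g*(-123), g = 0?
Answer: 241/724 ≈ 0.33287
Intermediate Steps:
A = 3 (A = 3 - 0*(-123) = 3 - 1*0 = 3 + 0 = 3)
1/(A + 1/x(-1*199)) = 1/(3 + 1/241) = 1/(724/241) = 241/724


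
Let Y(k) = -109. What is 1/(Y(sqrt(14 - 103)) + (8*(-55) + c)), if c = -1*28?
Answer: -1/577 ≈ -0.0017331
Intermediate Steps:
c = -28
1/(Y(sqrt(14 - 103)) + (8*(-55) + c)) = 1/(-109 + (8*(-55) - 28)) = 1/(-109 + (-440 - 28)) = 1/(-109 - 468) = 1/(-577) = -1/577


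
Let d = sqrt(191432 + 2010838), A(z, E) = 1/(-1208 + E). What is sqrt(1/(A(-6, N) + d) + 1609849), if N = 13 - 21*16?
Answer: sqrt(-1608318 + 2464678819*sqrt(2202270))/sqrt(-1 + 1531*sqrt(2202270)) ≈ 1268.8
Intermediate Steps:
N = -323 (N = 13 - 336 = -323)
d = sqrt(2202270) ≈ 1484.0
sqrt(1/(A(-6, N) + d) + 1609849) = sqrt(1/(1/(-1208 - 323) + sqrt(2202270)) + 1609849) = sqrt(1/(1/(-1531) + sqrt(2202270)) + 1609849) = sqrt(1/(-1/1531 + sqrt(2202270)) + 1609849) = sqrt(1609849 + 1/(-1/1531 + sqrt(2202270)))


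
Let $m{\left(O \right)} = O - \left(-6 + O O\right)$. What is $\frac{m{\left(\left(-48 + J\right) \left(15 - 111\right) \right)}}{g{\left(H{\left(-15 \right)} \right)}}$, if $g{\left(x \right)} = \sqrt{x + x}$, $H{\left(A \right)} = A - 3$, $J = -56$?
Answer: $16611711 i \approx 1.6612 \cdot 10^{7} i$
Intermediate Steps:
$H{\left(A \right)} = -3 + A$ ($H{\left(A \right)} = A - 3 = -3 + A$)
$g{\left(x \right)} = \sqrt{2} \sqrt{x}$ ($g{\left(x \right)} = \sqrt{2 x} = \sqrt{2} \sqrt{x}$)
$m{\left(O \right)} = 6 + O - O^{2}$ ($m{\left(O \right)} = O - \left(-6 + O^{2}\right) = 6 + O - O^{2}$)
$\frac{m{\left(\left(-48 + J\right) \left(15 - 111\right) \right)}}{g{\left(H{\left(-15 \right)} \right)}} = \frac{6 + \left(-48 - 56\right) \left(15 - 111\right) - \left(\left(-48 - 56\right) \left(15 - 111\right)\right)^{2}}{\sqrt{2} \sqrt{-3 - 15}} = \frac{6 - -9984 - \left(\left(-104\right) \left(-96\right)\right)^{2}}{\sqrt{2} \sqrt{-18}} = \frac{6 + 9984 - 9984^{2}}{\sqrt{2} \cdot 3 i \sqrt{2}} = \frac{6 + 9984 - 99680256}{6 i} = \left(6 + 9984 - 99680256\right) \left(- \frac{i}{6}\right) = - 99670266 \left(- \frac{i}{6}\right) = 16611711 i$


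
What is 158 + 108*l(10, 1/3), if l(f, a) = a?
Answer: 194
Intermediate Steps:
158 + 108*l(10, 1/3) = 158 + 108/3 = 158 + 108*(⅓) = 158 + 36 = 194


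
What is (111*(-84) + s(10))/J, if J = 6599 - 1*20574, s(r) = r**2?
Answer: 9224/13975 ≈ 0.66004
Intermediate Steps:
J = -13975 (J = 6599 - 20574 = -13975)
(111*(-84) + s(10))/J = (111*(-84) + 10**2)/(-13975) = (-9324 + 100)*(-1/13975) = -9224*(-1/13975) = 9224/13975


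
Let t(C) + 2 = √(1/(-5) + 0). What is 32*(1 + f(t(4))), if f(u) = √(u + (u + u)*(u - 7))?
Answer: 32 + 32*√(840 - 105*I*√5)/5 ≈ 219.26 - 25.678*I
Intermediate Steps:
t(C) = -2 + I*√5/5 (t(C) = -2 + √(1/(-5) + 0) = -2 + √(-⅕ + 0) = -2 + √(-⅕) = -2 + I*√5/5)
f(u) = √(u + 2*u*(-7 + u)) (f(u) = √(u + (2*u)*(-7 + u)) = √(u + 2*u*(-7 + u)))
32*(1 + f(t(4))) = 32*(1 + √((-2 + I*√5/5)*(-13 + 2*(-2 + I*√5/5)))) = 32*(1 + √((-2 + I*√5/5)*(-13 + (-4 + 2*I*√5/5)))) = 32*(1 + √((-2 + I*√5/5)*(-17 + 2*I*√5/5))) = 32*(1 + √((-17 + 2*I*√5/5)*(-2 + I*√5/5))) = 32 + 32*√((-17 + 2*I*√5/5)*(-2 + I*√5/5))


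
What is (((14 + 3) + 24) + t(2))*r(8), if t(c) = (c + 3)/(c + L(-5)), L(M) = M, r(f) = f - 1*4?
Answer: 472/3 ≈ 157.33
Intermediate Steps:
r(f) = -4 + f (r(f) = f - 4 = -4 + f)
t(c) = (3 + c)/(-5 + c) (t(c) = (c + 3)/(c - 5) = (3 + c)/(-5 + c))
(((14 + 3) + 24) + t(2))*r(8) = (((14 + 3) + 24) + (3 + 2)/(-5 + 2))*(-4 + 8) = ((17 + 24) + 5/(-3))*4 = (41 - ⅓*5)*4 = (41 - 5/3)*4 = (118/3)*4 = 472/3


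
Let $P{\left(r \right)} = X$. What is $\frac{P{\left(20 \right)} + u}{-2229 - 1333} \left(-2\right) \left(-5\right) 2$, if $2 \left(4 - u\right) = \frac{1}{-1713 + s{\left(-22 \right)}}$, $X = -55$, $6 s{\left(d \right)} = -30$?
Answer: $\frac{876175}{3059758} \approx 0.28635$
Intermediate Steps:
$s{\left(d \right)} = -5$ ($s{\left(d \right)} = \frac{1}{6} \left(-30\right) = -5$)
$P{\left(r \right)} = -55$
$u = \frac{13745}{3436}$ ($u = 4 - \frac{1}{2 \left(-1713 - 5\right)} = 4 - \frac{1}{2 \left(-1718\right)} = 4 - - \frac{1}{3436} = 4 + \frac{1}{3436} = \frac{13745}{3436} \approx 4.0003$)
$\frac{P{\left(20 \right)} + u}{-2229 - 1333} \left(-2\right) \left(-5\right) 2 = \frac{-55 + \frac{13745}{3436}}{-2229 - 1333} \left(-2\right) \left(-5\right) 2 = - \frac{175235}{3436 \left(-3562\right)} 10 \cdot 2 = \left(- \frac{175235}{3436}\right) \left(- \frac{1}{3562}\right) 20 = \frac{175235}{12239032} \cdot 20 = \frac{876175}{3059758}$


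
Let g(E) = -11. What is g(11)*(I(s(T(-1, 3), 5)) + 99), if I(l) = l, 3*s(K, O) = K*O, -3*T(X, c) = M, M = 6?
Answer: -3157/3 ≈ -1052.3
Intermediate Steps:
T(X, c) = -2 (T(X, c) = -⅓*6 = -2)
s(K, O) = K*O/3 (s(K, O) = (K*O)/3 = K*O/3)
g(11)*(I(s(T(-1, 3), 5)) + 99) = -11*((⅓)*(-2)*5 + 99) = -11*(-10/3 + 99) = -11*287/3 = -3157/3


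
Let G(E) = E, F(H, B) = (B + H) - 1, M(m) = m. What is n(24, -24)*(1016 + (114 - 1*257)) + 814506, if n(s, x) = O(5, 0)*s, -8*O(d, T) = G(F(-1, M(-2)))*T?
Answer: 814506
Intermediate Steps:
F(H, B) = -1 + B + H
O(d, T) = T/2 (O(d, T) = -(-1 - 2 - 1)*T/8 = -(-1)*T/2 = T/2)
n(s, x) = 0 (n(s, x) = ((½)*0)*s = 0*s = 0)
n(24, -24)*(1016 + (114 - 1*257)) + 814506 = 0*(1016 + (114 - 1*257)) + 814506 = 0*(1016 + (114 - 257)) + 814506 = 0*(1016 - 143) + 814506 = 0*873 + 814506 = 0 + 814506 = 814506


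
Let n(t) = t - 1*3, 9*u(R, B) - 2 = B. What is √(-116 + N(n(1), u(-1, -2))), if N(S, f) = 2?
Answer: I*√114 ≈ 10.677*I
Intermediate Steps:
u(R, B) = 2/9 + B/9
n(t) = -3 + t (n(t) = t - 3 = -3 + t)
√(-116 + N(n(1), u(-1, -2))) = √(-116 + 2) = √(-114) = I*√114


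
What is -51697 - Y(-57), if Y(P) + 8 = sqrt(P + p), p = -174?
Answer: -51689 - I*sqrt(231) ≈ -51689.0 - 15.199*I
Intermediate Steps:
Y(P) = -8 + sqrt(-174 + P) (Y(P) = -8 + sqrt(P - 174) = -8 + sqrt(-174 + P))
-51697 - Y(-57) = -51697 - (-8 + sqrt(-174 - 57)) = -51697 - (-8 + sqrt(-231)) = -51697 - (-8 + I*sqrt(231)) = -51697 + (8 - I*sqrt(231)) = -51689 - I*sqrt(231)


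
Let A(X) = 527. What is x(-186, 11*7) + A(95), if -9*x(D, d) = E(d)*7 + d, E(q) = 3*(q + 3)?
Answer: 2986/9 ≈ 331.78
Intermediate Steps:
E(q) = 9 + 3*q (E(q) = 3*(3 + q) = 9 + 3*q)
x(D, d) = -7 - 22*d/9 (x(D, d) = -((9 + 3*d)*7 + d)/9 = -((63 + 21*d) + d)/9 = -(63 + 22*d)/9 = -7 - 22*d/9)
x(-186, 11*7) + A(95) = (-7 - 242*7/9) + 527 = (-7 - 22/9*77) + 527 = (-7 - 1694/9) + 527 = -1757/9 + 527 = 2986/9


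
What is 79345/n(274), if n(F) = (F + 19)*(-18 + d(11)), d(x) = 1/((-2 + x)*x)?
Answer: -7855155/521833 ≈ -15.053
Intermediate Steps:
d(x) = 1/(x*(-2 + x))
n(F) = -33839/99 - 1781*F/99 (n(F) = (F + 19)*(-18 + 1/(11*(-2 + 11))) = (19 + F)*(-18 + (1/11)/9) = (19 + F)*(-18 + (1/11)*(⅑)) = (19 + F)*(-18 + 1/99) = (19 + F)*(-1781/99) = -33839/99 - 1781*F/99)
79345/n(274) = 79345/(-33839/99 - 1781/99*274) = 79345/(-33839/99 - 487994/99) = 79345/(-521833/99) = 79345*(-99/521833) = -7855155/521833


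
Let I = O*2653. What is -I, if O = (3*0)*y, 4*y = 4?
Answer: 0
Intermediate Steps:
y = 1 (y = (¼)*4 = 1)
O = 0 (O = (3*0)*1 = 0*1 = 0)
I = 0 (I = 0*2653 = 0)
-I = -1*0 = 0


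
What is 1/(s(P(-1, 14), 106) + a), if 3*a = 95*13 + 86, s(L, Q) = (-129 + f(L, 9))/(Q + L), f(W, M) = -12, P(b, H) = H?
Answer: 120/52699 ≈ 0.0022771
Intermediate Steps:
s(L, Q) = -141/(L + Q) (s(L, Q) = (-129 - 12)/(Q + L) = -141/(L + Q))
a = 1321/3 (a = (95*13 + 86)/3 = (1235 + 86)/3 = (⅓)*1321 = 1321/3 ≈ 440.33)
1/(s(P(-1, 14), 106) + a) = 1/(-141/(14 + 106) + 1321/3) = 1/(-141/120 + 1321/3) = 1/(-141*1/120 + 1321/3) = 1/(-47/40 + 1321/3) = 1/(52699/120) = 120/52699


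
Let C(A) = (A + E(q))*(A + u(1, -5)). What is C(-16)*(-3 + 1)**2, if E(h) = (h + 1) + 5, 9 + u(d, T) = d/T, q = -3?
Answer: 6552/5 ≈ 1310.4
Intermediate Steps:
u(d, T) = -9 + d/T
E(h) = 6 + h (E(h) = (1 + h) + 5 = 6 + h)
C(A) = (3 + A)*(-46/5 + A) (C(A) = (A + (6 - 3))*(A + (-9 + 1/(-5))) = (A + 3)*(A + (-9 + 1*(-1/5))) = (3 + A)*(A + (-9 - 1/5)) = (3 + A)*(A - 46/5) = (3 + A)*(-46/5 + A))
C(-16)*(-3 + 1)**2 = (-138/5 + (-16)**2 - 31/5*(-16))*(-3 + 1)**2 = (-138/5 + 256 + 496/5)*(-2)**2 = (1638/5)*4 = 6552/5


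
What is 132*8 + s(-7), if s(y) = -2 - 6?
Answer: 1048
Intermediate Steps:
s(y) = -8
132*8 + s(-7) = 132*8 - 8 = 1056 - 8 = 1048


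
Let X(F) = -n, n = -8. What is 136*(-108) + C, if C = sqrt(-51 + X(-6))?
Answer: -14688 + I*sqrt(43) ≈ -14688.0 + 6.5574*I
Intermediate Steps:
X(F) = 8 (X(F) = -1*(-8) = 8)
C = I*sqrt(43) (C = sqrt(-51 + 8) = sqrt(-43) = I*sqrt(43) ≈ 6.5574*I)
136*(-108) + C = 136*(-108) + I*sqrt(43) = -14688 + I*sqrt(43)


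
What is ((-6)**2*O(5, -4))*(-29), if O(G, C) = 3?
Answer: -3132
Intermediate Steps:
((-6)**2*O(5, -4))*(-29) = ((-6)**2*3)*(-29) = (36*3)*(-29) = 108*(-29) = -3132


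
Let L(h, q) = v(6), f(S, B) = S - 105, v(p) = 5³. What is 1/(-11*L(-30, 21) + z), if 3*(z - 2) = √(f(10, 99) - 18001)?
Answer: -4119/5661419 - 4*I*√1131/5661419 ≈ -0.00072756 - 2.3761e-5*I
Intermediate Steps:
v(p) = 125
f(S, B) = -105 + S
L(h, q) = 125
z = 2 + 4*I*√1131/3 (z = 2 + √((-105 + 10) - 18001)/3 = 2 + √(-95 - 18001)/3 = 2 + √(-18096)/3 = 2 + (4*I*√1131)/3 = 2 + 4*I*√1131/3 ≈ 2.0 + 44.84*I)
1/(-11*L(-30, 21) + z) = 1/(-11*125 + (2 + 4*I*√1131/3)) = 1/(-1375 + (2 + 4*I*√1131/3)) = 1/(-1373 + 4*I*√1131/3)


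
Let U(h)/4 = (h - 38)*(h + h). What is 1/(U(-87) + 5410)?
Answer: 1/92410 ≈ 1.0821e-5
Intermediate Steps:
U(h) = 8*h*(-38 + h) (U(h) = 4*((h - 38)*(h + h)) = 4*((-38 + h)*(2*h)) = 4*(2*h*(-38 + h)) = 8*h*(-38 + h))
1/(U(-87) + 5410) = 1/(8*(-87)*(-38 - 87) + 5410) = 1/(8*(-87)*(-125) + 5410) = 1/(87000 + 5410) = 1/92410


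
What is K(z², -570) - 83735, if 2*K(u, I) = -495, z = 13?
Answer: -167965/2 ≈ -83983.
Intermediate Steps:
K(u, I) = -495/2 (K(u, I) = (½)*(-495) = -495/2)
K(z², -570) - 83735 = -495/2 - 83735 = -167965/2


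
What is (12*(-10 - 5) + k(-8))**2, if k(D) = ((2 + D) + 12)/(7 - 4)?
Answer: 31684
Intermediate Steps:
k(D) = 14/3 + D/3 (k(D) = (14 + D)/3 = (14 + D)*(1/3) = 14/3 + D/3)
(12*(-10 - 5) + k(-8))**2 = (12*(-10 - 5) + (14/3 + (1/3)*(-8)))**2 = (12*(-15) + (14/3 - 8/3))**2 = (-180 + 2)**2 = (-178)**2 = 31684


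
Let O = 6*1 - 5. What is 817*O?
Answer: 817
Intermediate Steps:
O = 1 (O = 6 - 5 = 1)
817*O = 817*1 = 817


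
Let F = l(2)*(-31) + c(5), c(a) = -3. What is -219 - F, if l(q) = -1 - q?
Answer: -309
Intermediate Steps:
F = 90 (F = (-1 - 1*2)*(-31) - 3 = (-1 - 2)*(-31) - 3 = -3*(-31) - 3 = 93 - 3 = 90)
-219 - F = -219 - 1*90 = -219 - 90 = -309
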